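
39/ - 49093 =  -1  +  49054/49093 = -  0.00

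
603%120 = 3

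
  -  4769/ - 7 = 681 + 2/7 =681.29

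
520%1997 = 520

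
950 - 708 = 242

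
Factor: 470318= 2^1*235159^1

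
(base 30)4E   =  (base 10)134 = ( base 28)4m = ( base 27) 4Q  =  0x86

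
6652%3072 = 508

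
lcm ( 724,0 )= 0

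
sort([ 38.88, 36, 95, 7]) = [ 7,  36, 38.88,  95]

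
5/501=5/501  =  0.01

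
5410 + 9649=15059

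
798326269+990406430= 1788732699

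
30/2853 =10/951=0.01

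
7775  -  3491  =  4284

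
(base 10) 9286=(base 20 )1346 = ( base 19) 16de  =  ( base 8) 22106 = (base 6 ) 110554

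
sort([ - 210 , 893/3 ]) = [ - 210,893/3]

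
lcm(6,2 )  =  6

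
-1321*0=0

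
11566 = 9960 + 1606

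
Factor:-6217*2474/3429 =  - 2^1*3^( - 3 )*127^( - 1 )*1237^1*6217^1 = - 15380858/3429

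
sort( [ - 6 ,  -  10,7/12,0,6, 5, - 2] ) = [ - 10, -6,-2,0,7/12,  5 , 6 ] 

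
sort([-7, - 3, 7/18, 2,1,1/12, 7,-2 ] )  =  [ - 7, - 3,-2,1/12,7/18,1,2,7] 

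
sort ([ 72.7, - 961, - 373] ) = [-961 , - 373, 72.7]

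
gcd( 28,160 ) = 4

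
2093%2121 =2093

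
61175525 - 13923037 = 47252488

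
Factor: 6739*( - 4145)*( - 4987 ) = 139302643985 = 5^1*23^1*293^1*829^1 * 4987^1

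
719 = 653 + 66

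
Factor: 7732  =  2^2*1933^1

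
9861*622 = 6133542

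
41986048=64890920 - 22904872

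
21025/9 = 2336 + 1/9 = 2336.11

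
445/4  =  445/4= 111.25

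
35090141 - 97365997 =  - 62275856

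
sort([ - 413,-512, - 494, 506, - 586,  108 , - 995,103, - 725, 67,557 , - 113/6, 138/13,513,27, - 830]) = [-995 , - 830, - 725, - 586, -512,  -  494, - 413,-113/6,138/13,  27,67,103,  108, 506, 513,557] 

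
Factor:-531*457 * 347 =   -  84205449  =  -3^2 * 59^1*347^1*457^1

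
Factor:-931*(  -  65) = 60515 = 5^1*7^2*13^1 * 19^1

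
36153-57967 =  - 21814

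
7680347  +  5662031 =13342378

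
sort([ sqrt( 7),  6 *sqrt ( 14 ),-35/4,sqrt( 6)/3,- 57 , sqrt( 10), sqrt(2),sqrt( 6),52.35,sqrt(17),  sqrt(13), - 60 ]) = [-60, - 57, - 35/4, sqrt(6)/3,sqrt( 2 ),sqrt( 6),sqrt( 7 ),sqrt( 10),sqrt( 13),  sqrt( 17),6*sqrt( 14), 52.35]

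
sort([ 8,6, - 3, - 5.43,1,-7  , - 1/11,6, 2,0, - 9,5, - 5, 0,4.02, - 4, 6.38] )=[ - 9, - 7, - 5.43,- 5,  -  4 , - 3, - 1/11 , 0, 0,1, 2,  4.02,  5, 6, 6, 6.38,8] 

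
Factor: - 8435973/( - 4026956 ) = 2^( - 2 )*3^1*7^1* 13^2*2377^1*1006739^( - 1 )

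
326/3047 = 326/3047 = 0.11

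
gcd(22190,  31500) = 70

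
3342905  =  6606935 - 3264030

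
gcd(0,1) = 1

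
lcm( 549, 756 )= 46116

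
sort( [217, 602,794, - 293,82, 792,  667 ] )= [  -  293, 82,217, 602,  667,792,  794]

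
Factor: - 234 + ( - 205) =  - 439^1 = - 439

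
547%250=47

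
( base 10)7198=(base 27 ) 9NG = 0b1110000011110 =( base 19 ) 10HG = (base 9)10777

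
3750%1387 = 976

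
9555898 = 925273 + 8630625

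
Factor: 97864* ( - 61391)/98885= - 2^3*5^(-1) * 11^1 * 13^1*941^1*5581^1* 19777^( - 1) = -  6007968824/98885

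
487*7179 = 3496173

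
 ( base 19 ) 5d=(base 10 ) 108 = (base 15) 73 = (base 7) 213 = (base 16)6C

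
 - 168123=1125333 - 1293456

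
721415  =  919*785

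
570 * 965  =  550050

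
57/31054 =57/31054 =0.00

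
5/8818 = 5/8818 = 0.00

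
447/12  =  37 + 1/4 = 37.25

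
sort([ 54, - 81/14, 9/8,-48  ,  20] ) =[ - 48,-81/14,9/8,20,54 ] 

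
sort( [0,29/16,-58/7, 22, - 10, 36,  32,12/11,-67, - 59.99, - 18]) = [ - 67, - 59.99,-18,-10,-58/7, 0, 12/11,29/16,22,32,36 ]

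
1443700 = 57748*25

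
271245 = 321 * 845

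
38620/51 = 757+ 13/51 = 757.25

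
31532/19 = 31532/19 = 1659.58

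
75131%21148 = 11687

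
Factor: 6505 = 5^1*1301^1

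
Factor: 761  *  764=581404=2^2*191^1*761^1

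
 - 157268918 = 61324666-218593584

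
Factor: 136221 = 3^1*17^1*2671^1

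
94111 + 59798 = 153909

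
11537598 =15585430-4047832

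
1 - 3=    - 2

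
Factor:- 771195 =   -  3^1*5^1*51413^1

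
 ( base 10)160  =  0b10100000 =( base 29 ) 5f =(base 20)80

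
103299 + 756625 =859924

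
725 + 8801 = 9526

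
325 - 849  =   - 524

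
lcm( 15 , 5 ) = 15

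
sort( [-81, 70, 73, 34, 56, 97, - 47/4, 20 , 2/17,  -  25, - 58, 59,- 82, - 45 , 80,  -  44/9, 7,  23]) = [- 82,-81,-58 ,-45,-25,-47/4, - 44/9,2/17, 7, 20, 23,34, 56 , 59,70, 73, 80,97 ] 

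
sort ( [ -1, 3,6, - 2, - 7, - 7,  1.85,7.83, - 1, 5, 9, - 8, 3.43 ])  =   [-8, - 7, - 7,-2, - 1,  -  1, 1.85,3, 3.43, 5, 6, 7.83,9] 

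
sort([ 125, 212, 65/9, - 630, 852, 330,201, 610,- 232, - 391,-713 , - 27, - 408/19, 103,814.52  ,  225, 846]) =[ - 713,- 630,  -  391 , - 232,  -  27 , - 408/19, 65/9,103 , 125,201,212,225, 330, 610, 814.52,846, 852 ] 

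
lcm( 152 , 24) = 456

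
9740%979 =929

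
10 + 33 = 43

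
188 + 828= 1016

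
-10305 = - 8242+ - 2063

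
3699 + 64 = 3763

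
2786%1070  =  646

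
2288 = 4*572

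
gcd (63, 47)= 1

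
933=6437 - 5504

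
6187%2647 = 893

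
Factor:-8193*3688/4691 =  - 30215784/4691  =  -2^3*3^1* 461^1*2731^1*4691^( - 1 )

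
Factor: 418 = 2^1*11^1*19^1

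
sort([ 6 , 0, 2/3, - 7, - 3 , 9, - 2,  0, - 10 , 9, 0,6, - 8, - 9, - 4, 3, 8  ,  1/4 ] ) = [ - 10, - 9, - 8, - 7 , - 4, - 3, - 2,  0  ,  0 , 0,1/4,  2/3,3 , 6, 6,8,9, 9] 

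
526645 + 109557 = 636202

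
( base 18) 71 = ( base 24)57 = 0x7f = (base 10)127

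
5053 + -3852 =1201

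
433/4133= 433/4133 = 0.10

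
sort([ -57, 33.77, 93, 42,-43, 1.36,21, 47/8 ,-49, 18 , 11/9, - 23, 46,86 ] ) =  [ - 57,- 49,- 43, - 23, 11/9, 1.36, 47/8, 18, 21, 33.77,42,46,86, 93] 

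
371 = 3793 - 3422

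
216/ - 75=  - 3 + 3/25 = -2.88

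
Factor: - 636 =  - 2^2*3^1*53^1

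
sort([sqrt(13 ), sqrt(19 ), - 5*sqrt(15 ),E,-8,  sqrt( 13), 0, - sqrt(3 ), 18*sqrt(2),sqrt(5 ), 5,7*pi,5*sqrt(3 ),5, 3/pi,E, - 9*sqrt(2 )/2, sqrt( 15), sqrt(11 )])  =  [- 5*sqrt( 15),  -  8, - 9*sqrt(2 )/2, - sqrt(3), 0,3/pi, sqrt( 5 ), E, E, sqrt( 11), sqrt(13 ), sqrt( 13 ), sqrt(15),  sqrt ( 19 ), 5, 5,5*sqrt(3), 7*pi, 18*sqrt(2 ) ]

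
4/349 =4/349 = 0.01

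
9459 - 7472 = 1987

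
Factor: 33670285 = 5^1*11^1* 17^1*36011^1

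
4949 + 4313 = 9262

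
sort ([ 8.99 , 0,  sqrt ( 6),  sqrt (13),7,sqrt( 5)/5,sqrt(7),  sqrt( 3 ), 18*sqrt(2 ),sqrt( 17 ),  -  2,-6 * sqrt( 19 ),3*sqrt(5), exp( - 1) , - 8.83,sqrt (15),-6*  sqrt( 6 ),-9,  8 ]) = [ - 6*sqrt( 19), - 6*sqrt(6),-9, - 8.83, - 2, 0,exp( - 1 ),sqrt(5) /5,sqrt( 3),  sqrt( 6) , sqrt(7),  sqrt( 13),sqrt( 15),  sqrt( 17),3*sqrt(5), 7,8,8.99, 18*sqrt( 2)]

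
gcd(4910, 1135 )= 5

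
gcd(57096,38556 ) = 36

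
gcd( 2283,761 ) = 761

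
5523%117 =24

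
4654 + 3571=8225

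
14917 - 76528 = - 61611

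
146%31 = 22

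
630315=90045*7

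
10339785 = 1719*6015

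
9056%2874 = 434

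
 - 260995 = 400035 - 661030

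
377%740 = 377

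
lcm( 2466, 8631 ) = 17262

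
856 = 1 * 856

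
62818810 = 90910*691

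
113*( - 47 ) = - 5311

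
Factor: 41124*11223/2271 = 153844884/757 = 2^2*3^2*23^1*29^1*43^1*149^1*757^( - 1) 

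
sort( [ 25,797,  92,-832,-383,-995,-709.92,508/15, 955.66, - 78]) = [ -995, - 832, - 709.92, - 383,-78,  25  ,  508/15, 92, 797, 955.66 ]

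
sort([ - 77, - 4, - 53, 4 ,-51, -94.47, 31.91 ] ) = [ - 94.47, - 77, - 53, - 51, - 4, 4, 31.91]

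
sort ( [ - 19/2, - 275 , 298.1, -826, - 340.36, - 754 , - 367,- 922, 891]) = [-922, - 826,  -  754, - 367, - 340.36, - 275, - 19/2, 298.1, 891]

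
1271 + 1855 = 3126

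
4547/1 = 4547 = 4547.00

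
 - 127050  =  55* ( - 2310) 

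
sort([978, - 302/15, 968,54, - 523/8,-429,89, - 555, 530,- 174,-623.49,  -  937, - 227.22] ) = [ - 937, - 623.49, - 555, - 429, - 227.22, - 174,-523/8, - 302/15,  54, 89 , 530,968, 978 ]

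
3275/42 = 77 + 41/42 = 77.98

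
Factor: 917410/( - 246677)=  - 2^1 * 5^1*13^1 * 19^ (-1)* 7057^1 * 12983^( - 1)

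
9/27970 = 9/27970 = 0.00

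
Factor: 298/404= 2^( - 1)*101^( - 1 )*149^1 = 149/202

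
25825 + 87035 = 112860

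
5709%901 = 303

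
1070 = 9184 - 8114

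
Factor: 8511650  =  2^1*5^2*7^1*83^1 * 293^1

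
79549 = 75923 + 3626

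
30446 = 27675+2771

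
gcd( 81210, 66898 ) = 2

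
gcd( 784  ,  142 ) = 2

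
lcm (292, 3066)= 6132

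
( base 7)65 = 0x2f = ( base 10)47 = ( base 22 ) 23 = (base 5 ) 142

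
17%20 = 17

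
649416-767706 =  - 118290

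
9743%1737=1058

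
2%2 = 0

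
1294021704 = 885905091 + 408116613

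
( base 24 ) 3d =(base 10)85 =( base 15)5A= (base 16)55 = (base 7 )151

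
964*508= 489712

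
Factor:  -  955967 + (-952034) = - 1908001 = - 59^1*73^1*  443^1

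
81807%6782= 423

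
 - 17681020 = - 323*54740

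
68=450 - 382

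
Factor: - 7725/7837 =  - 3^1*5^2*17^( - 1)*103^1*461^( - 1 )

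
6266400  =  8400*746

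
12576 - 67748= - 55172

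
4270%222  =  52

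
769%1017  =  769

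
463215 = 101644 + 361571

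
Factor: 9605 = 5^1*17^1*113^1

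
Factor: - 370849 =-223^1* 1663^1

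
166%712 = 166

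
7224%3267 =690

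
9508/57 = 9508/57 = 166.81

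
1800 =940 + 860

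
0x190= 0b110010000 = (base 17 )169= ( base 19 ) 121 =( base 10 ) 400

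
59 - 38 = 21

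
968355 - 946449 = 21906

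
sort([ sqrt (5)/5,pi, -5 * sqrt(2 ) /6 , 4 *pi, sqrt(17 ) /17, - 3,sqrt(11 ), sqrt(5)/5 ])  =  [ -3, - 5*sqrt(2 )/6,sqrt( 17 ) /17,sqrt ( 5)/5, sqrt( 5 ) /5,pi,sqrt(11),4*pi] 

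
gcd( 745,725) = 5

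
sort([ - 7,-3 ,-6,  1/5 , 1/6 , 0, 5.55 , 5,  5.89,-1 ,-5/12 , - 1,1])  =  [ - 7, - 6, - 3, -1, -1,-5/12 , 0  ,  1/6, 1/5 , 1, 5,5.55,5.89]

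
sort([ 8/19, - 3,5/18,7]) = [ - 3,5/18, 8/19 , 7]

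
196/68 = 49/17 = 2.88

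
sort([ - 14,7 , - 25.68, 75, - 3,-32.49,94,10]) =[ - 32.49,-25.68, - 14, - 3,7, 10,75 , 94]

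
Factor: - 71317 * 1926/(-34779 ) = 2^1 * 3^1* 107^1 * 11593^( - 1)*71317^1 = 45785514/11593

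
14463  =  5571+8892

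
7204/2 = 3602  =  3602.00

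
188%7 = 6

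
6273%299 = 293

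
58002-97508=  - 39506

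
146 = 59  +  87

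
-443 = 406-849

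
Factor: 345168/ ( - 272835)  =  -272/215 = - 2^4* 5^( - 1)*17^1*43^( - 1 )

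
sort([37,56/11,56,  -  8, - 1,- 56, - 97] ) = [ - 97 , - 56, - 8, - 1, 56/11,37,56 ] 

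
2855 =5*571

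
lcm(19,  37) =703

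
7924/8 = 990+ 1/2= 990.50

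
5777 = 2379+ 3398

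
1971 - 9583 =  - 7612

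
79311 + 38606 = 117917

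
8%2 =0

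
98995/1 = 98995 =98995.00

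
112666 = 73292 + 39374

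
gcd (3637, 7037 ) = 1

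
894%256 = 126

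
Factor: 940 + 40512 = 41452  =  2^2 *43^1*241^1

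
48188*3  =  144564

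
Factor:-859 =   -  859^1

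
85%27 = 4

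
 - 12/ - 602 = 6/301 =0.02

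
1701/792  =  2 + 13/88 = 2.15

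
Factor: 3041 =3041^1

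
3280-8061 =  - 4781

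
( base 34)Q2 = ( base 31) si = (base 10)886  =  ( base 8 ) 1566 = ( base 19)28C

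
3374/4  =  1687/2= 843.50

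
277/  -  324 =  - 1 + 47/324 = - 0.85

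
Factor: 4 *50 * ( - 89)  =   - 2^3*5^2*89^1 = - 17800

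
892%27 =1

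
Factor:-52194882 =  - 2^1*3^1*83^1 * 163^1*643^1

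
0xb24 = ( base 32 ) 2p4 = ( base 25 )4e2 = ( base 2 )101100100100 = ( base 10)2852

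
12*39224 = 470688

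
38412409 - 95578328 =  - 57165919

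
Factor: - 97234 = -2^1*61^1*797^1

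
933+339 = 1272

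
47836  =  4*11959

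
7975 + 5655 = 13630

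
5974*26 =155324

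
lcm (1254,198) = 3762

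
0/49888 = 0 = 0.00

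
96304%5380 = 4844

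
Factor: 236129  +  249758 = 485887=   19^1*107^1*239^1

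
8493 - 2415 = 6078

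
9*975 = 8775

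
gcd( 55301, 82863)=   1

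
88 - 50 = 38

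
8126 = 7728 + 398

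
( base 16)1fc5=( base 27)b46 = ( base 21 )I96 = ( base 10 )8133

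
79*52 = 4108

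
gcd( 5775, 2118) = 3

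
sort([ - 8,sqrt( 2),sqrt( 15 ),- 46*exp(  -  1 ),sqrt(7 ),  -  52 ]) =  [ - 52, - 46*exp( - 1), - 8,sqrt(2),sqrt( 7 ),  sqrt( 15 ) ]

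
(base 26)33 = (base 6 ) 213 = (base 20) 41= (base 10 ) 81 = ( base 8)121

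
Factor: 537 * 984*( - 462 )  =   - 2^4*3^3 *7^1*11^1*41^1*179^1 = -244124496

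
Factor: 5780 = 2^2 *5^1*17^2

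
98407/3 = 32802+1/3 = 32802.33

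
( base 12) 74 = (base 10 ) 88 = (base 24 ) 3G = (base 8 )130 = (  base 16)58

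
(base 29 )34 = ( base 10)91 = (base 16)5B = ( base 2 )1011011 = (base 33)2P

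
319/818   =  319/818 = 0.39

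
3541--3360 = 6901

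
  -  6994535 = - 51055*137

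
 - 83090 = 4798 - 87888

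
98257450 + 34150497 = 132407947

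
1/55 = 1/55 = 0.02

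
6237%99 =0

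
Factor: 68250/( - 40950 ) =  -  3^ ( - 1)*5^1 = - 5/3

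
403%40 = 3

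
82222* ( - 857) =- 70464254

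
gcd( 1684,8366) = 2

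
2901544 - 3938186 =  - 1036642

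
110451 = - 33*(  -  3347)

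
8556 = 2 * 4278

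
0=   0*7111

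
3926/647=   6 + 44/647  =  6.07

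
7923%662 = 641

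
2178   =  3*726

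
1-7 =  - 6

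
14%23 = 14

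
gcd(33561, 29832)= 3729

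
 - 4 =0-4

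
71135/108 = 658 + 71/108 = 658.66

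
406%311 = 95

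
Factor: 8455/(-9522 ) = -2^( - 1 )*3^(  -  2 )*5^1*19^1*23^( -2)*89^1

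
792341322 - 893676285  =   - 101334963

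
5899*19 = 112081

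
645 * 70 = 45150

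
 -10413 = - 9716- 697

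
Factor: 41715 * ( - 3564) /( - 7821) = 2^2*3^6*5^1*79^( - 1)*103^1 = 1501740/79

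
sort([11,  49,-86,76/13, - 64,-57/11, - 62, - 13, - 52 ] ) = [ - 86 , - 64 , - 62, - 52, - 13, - 57/11 , 76/13 , 11, 49] 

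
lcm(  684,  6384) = 19152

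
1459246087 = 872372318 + 586873769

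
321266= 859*374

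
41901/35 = 41901/35 = 1197.17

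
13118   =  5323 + 7795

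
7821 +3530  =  11351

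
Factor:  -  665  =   - 5^1*7^1*19^1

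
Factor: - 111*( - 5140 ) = 2^2*3^1*5^1*37^1*257^1 = 570540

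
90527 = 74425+16102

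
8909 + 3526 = 12435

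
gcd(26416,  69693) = 13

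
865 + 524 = 1389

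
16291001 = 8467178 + 7823823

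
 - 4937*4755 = - 23475435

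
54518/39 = 1397 +35/39 = 1397.90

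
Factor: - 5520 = -2^4*  3^1*5^1*23^1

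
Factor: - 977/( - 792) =2^( - 3) *3^(  -  2)*11^(  -  1)*977^1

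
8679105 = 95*91359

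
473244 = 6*78874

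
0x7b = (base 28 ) 4b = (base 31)3U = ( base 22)5d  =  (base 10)123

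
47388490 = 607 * 78070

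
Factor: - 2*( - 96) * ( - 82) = - 2^7 * 3^1 * 41^1= - 15744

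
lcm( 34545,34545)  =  34545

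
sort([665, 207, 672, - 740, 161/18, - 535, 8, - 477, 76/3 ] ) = [ - 740, - 535, - 477, 8, 161/18, 76/3, 207,665, 672]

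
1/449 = 1/449 = 0.00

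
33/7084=3/644 = 0.00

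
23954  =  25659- 1705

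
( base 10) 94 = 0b1011110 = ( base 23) 42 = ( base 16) 5E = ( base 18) 54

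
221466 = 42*5273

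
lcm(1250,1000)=5000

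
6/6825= 2/2275 = 0.00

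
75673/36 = 2102+1/36= 2102.03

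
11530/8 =1441 + 1/4 = 1441.25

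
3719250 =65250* 57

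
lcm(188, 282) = 564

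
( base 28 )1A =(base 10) 38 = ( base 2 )100110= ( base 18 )22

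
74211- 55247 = 18964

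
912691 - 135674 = 777017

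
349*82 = 28618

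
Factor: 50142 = 2^1*3^1*61^1*137^1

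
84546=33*2562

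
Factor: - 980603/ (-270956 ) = 2^( - 2)*7^( - 1)*13^1*9677^ (  -  1)* 75431^1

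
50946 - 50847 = 99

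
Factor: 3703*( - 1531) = - 5669293= - 7^1* 23^2*1531^1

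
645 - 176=469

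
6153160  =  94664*65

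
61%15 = 1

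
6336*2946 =18665856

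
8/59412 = 2/14853=0.00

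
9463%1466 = 667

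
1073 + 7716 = 8789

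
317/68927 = 317/68927 = 0.00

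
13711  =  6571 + 7140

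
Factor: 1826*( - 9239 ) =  - 16870414 = - 2^1 * 11^1 * 83^1 * 9239^1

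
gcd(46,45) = 1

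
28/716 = 7/179 = 0.04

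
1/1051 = 1/1051= 0.00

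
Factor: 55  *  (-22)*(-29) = 2^1*5^1 *11^2*29^1 = 35090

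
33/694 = 33/694  =  0.05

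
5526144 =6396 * 864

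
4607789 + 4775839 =9383628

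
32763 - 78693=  - 45930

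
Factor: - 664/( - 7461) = 2^3*3^( - 2)* 83^1*829^( - 1)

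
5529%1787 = 168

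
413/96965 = 413/96965 = 0.00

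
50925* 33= 1680525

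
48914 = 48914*1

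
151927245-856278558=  - 704351313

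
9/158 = 9/158 = 0.06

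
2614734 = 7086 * 369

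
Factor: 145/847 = 5^1*7^ ( -1 )* 11^ ( - 2 )*29^1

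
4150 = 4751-601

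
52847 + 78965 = 131812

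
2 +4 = 6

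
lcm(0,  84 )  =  0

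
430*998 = 429140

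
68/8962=34/4481 = 0.01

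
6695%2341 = 2013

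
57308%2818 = 948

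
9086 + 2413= 11499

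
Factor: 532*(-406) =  - 2^3*7^2*19^1  *  29^1 = -  215992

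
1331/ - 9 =  -  1331/9 =- 147.89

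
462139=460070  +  2069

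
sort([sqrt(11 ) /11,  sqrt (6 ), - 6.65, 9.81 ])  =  [  -  6.65,  sqrt (11) /11, sqrt(6 ),9.81]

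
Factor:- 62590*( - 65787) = 4117608330 = 2^1*3^1*5^1* 11^1 *569^1 * 21929^1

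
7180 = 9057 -1877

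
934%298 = 40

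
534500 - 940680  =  -406180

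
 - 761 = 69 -830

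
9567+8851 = 18418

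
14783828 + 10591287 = 25375115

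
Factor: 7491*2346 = 17573886 = 2^1*3^2  *11^1 * 17^1 * 23^1*227^1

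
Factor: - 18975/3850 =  -69/14 = - 2^(  -  1)*3^1  *  7^( - 1 )*23^1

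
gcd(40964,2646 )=98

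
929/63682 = 929/63682 = 0.01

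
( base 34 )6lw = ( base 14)2b2a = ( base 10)7682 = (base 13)365c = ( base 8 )17002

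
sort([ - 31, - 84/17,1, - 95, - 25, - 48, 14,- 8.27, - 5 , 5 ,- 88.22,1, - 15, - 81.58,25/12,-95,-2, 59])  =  [ - 95, - 95 ,  -  88.22,-81.58,  -  48,  -  31,-25,-15 ,  -  8.27,-5, - 84/17, - 2,  1, 1,25/12, 5, 14 , 59 ]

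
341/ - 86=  - 4 + 3/86 =-3.97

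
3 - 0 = 3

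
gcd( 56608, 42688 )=928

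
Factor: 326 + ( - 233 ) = 93 = 3^1*31^1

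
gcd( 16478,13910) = 214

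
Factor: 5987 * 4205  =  25175335 = 5^1 * 29^2 * 5987^1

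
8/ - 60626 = - 1 + 30309/30313 =-  0.00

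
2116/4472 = 529/1118 = 0.47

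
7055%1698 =263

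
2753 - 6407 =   -  3654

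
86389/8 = 86389/8  =  10798.62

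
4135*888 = 3671880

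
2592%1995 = 597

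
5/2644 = 5/2644 = 0.00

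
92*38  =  3496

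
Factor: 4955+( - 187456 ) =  -182501 = - 11^1*47^1*353^1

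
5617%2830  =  2787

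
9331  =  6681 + 2650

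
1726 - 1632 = 94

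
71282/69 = 1033  +  5/69  =  1033.07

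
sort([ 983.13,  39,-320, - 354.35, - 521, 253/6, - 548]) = [-548, - 521, - 354.35, - 320, 39,253/6, 983.13 ]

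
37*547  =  20239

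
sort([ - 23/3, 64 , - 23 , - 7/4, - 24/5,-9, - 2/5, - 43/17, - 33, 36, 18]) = [ - 33, - 23,-9, - 23/3 , - 24/5,-43/17 ,-7/4,  -  2/5 , 18, 36,64]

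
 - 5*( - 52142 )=260710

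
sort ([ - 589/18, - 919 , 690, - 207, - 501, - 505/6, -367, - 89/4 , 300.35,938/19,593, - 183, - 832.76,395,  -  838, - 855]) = [ - 919, - 855, - 838, - 832.76 ,-501, - 367, - 207, - 183, - 505/6, - 589/18 , - 89/4, 938/19,300.35, 395,593, 690 ] 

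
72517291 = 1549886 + 70967405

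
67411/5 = 13482 + 1/5 = 13482.20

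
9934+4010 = 13944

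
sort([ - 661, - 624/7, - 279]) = [ -661, - 279,-624/7]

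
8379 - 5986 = 2393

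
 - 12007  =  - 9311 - 2696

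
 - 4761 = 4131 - 8892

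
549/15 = 183/5 = 36.60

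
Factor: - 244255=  - 5^1*11^1*4441^1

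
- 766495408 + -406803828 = - 1173299236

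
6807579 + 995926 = 7803505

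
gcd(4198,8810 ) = 2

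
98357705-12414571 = 85943134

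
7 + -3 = 4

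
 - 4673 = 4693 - 9366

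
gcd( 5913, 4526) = 73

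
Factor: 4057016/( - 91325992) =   -  17^1*  23^1*1297^1*11415749^(  -  1 ) = - 507127/11415749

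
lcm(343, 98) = 686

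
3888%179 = 129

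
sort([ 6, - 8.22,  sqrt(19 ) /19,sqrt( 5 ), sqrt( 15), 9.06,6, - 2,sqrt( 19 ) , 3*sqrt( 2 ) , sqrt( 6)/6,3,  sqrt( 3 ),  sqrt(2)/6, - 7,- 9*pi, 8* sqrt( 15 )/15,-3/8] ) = [  -  9*pi,- 8.22, - 7, - 2 , -3/8,sqrt(19)/19, sqrt (2 )/6, sqrt( 6 ) /6 , sqrt( 3 ),8*sqrt( 15)/15,sqrt( 5), 3,sqrt( 15), 3*sqrt( 2), sqrt(19 ) , 6,6, 9.06] 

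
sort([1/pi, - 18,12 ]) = [  -  18,1/pi, 12 ]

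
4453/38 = 117 + 7/38 = 117.18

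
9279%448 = 319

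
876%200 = 76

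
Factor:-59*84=-4956 = -2^2*3^1*7^1* 59^1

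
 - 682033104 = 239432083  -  921465187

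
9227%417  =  53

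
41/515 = 41/515  =  0.08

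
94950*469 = 44531550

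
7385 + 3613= 10998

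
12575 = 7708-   -  4867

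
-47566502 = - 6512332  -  41054170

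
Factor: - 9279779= - 101^1 * 139^1*661^1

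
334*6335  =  2115890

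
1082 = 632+450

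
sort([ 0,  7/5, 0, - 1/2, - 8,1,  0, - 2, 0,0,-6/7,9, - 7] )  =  [ - 8, - 7,-2,-6/7,-1/2, 0,0, 0,0, 0,1,7/5,9]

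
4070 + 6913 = 10983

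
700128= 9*77792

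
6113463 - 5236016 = 877447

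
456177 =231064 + 225113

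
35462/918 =1043/27 = 38.63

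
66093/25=66093/25 = 2643.72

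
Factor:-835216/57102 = - 2^3* 3^( - 1)*31^(-1 )*307^( - 1 ) * 52201^1 = -417608/28551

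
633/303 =211/101  =  2.09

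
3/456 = 1/152 = 0.01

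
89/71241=89/71241 = 0.00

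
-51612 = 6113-57725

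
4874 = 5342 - 468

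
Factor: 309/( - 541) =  - 3^1*103^1*541^( - 1)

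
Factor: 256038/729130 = 128019/364565 =3^1*5^ ( - 1) * 17^( - 1 )* 139^1*307^1*4289^ (-1) 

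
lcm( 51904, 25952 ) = 51904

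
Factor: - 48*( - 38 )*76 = 138624=2^7*3^1 * 19^2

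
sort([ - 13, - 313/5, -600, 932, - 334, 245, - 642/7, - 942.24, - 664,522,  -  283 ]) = [ - 942.24, - 664, - 600, - 334 , - 283, - 642/7, - 313/5 , - 13, 245,  522, 932 ]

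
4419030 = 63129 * 70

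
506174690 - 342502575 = 163672115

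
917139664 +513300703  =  1430440367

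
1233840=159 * 7760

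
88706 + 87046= 175752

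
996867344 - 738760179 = 258107165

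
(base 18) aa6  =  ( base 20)8b6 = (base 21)7g3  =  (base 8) 6542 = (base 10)3426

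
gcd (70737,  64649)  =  1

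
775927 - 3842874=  - 3066947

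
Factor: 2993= 41^1*73^1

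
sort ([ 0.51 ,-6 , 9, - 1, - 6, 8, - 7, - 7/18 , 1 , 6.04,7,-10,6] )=[-10,-7, - 6, -6,-1, - 7/18,0.51, 1, 6, 6.04 , 7, 8,9 ] 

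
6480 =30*216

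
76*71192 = 5410592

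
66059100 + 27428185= 93487285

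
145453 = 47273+98180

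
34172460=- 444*(- 76965) 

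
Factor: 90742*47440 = 4304800480 = 2^5*5^1*59^1*593^1*769^1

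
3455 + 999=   4454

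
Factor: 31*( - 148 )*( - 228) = 1046064  =  2^4*3^1*19^1*31^1*37^1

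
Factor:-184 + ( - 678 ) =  - 2^1* 431^1 = -  862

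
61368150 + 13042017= 74410167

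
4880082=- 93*( - 52474 ) 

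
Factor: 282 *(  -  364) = - 102648 = - 2^3 * 3^1*7^1*13^1 * 47^1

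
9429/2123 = 9429/2123 = 4.44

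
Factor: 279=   3^2*31^1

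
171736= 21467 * 8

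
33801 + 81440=115241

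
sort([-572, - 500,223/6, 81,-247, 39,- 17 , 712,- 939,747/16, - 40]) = [-939, - 572, - 500, - 247,-40, - 17, 223/6, 39,747/16,81, 712 ] 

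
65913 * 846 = 55762398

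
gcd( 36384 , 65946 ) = 2274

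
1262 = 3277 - 2015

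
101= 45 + 56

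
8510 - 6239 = 2271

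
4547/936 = 4547/936=4.86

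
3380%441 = 293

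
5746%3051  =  2695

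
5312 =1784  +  3528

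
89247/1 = 89247= 89247.00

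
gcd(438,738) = 6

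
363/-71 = - 363/71 = - 5.11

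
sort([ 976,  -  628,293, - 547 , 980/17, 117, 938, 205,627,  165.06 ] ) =[-628,-547, 980/17, 117, 165.06, 205, 293,627, 938,976 ] 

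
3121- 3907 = -786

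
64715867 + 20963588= 85679455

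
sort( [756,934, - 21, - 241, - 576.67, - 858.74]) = [ - 858.74,- 576.67, - 241, - 21,756,  934]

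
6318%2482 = 1354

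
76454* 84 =6422136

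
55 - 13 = 42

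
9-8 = 1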